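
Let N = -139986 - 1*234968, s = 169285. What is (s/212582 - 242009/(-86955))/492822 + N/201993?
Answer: -103507897419023929187/55761380148238358220 ≈ -1.8563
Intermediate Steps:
N = -374954 (N = -139986 - 234968 = -374954)
(s/212582 - 242009/(-86955))/492822 + N/201993 = (169285/212582 - 242009/(-86955))/492822 - 374954/201993 = (169285*(1/212582) - 242009*(-1/86955))*(1/492822) - 374954*1/201993 = (169285/212582 + 242009/86955)*(1/492822) - 374954/201993 = (66166934413/18485067810)*(1/492822) - 374954/201993 = 66166934413/9109848088259820 - 374954/201993 = -103507897419023929187/55761380148238358220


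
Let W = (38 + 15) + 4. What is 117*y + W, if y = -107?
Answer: -12462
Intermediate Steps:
W = 57 (W = 53 + 4 = 57)
117*y + W = 117*(-107) + 57 = -12519 + 57 = -12462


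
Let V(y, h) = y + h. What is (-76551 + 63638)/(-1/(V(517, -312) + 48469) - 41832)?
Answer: 628527362/2036130769 ≈ 0.30869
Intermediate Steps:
V(y, h) = h + y
(-76551 + 63638)/(-1/(V(517, -312) + 48469) - 41832) = (-76551 + 63638)/(-1/((-312 + 517) + 48469) - 41832) = -12913/(-1/(205 + 48469) - 41832) = -12913/(-1/48674 - 41832) = -12913/(-2036130769/48674) = -12913*(-48674/2036130769) = 628527362/2036130769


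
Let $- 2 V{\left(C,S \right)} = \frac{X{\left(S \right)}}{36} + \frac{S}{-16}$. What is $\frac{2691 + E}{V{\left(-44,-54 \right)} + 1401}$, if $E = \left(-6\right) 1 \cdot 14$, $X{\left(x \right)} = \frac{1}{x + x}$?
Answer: $\frac{20272032}{10881055} \approx 1.8631$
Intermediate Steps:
$X{\left(x \right)} = \frac{1}{2 x}$
$E = -84$ ($E = \left(-6\right) 14 = -84$)
$V{\left(C,S \right)} = - \frac{1}{144 S} + \frac{S}{32}$ ($V{\left(C,S \right)} = - \frac{\frac{\frac{1}{2} \frac{1}{S}}{36} + \frac{S}{-16}}{2} = - \frac{\frac{1}{2 S} \frac{1}{36} + S \left(- \frac{1}{16}\right)}{2} = - \frac{\frac{1}{72 S} - \frac{S}{16}}{2} = - \frac{- \frac{S}{16} + \frac{1}{72 S}}{2} = - \frac{1}{144 S} + \frac{S}{32}$)
$\frac{2691 + E}{V{\left(-44,-54 \right)} + 1401} = \frac{2691 - 84}{\left(- \frac{1}{144 \left(-54\right)} + \frac{1}{32} \left(-54\right)\right) + 1401} = \frac{2607}{\left(\left(- \frac{1}{144}\right) \left(- \frac{1}{54}\right) - \frac{27}{16}\right) + 1401} = \frac{2607}{\left(\frac{1}{7776} - \frac{27}{16}\right) + 1401} = \frac{2607}{- \frac{13121}{7776} + 1401} = \frac{2607}{\frac{10881055}{7776}} = 2607 \cdot \frac{7776}{10881055} = \frac{20272032}{10881055}$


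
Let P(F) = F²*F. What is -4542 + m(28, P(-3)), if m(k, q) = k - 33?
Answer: -4547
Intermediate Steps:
P(F) = F³
m(k, q) = -33 + k
-4542 + m(28, P(-3)) = -4542 + (-33 + 28) = -4542 - 5 = -4547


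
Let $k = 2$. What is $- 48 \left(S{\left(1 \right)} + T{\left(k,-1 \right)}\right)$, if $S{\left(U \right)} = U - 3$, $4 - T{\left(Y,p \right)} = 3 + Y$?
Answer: $144$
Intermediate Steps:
$T{\left(Y,p \right)} = 1 - Y$ ($T{\left(Y,p \right)} = 4 - \left(3 + Y\right) = 1 - Y$)
$S{\left(U \right)} = -3 + U$
$- 48 \left(S{\left(1 \right)} + T{\left(k,-1 \right)}\right) = - 48 \left(\left(-3 + 1\right) + \left(1 - 2\right)\right) = - 48 \left(-2 + \left(1 - 2\right)\right) = - 48 \left(-2 - 1\right) = \left(-48\right) \left(-3\right) = 144$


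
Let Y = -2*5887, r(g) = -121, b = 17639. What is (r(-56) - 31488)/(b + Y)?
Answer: -31609/5865 ≈ -5.3894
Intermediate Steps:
Y = -11774
(r(-56) - 31488)/(b + Y) = (-121 - 31488)/(17639 - 11774) = -31609/5865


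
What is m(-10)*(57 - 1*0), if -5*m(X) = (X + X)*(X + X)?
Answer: -4560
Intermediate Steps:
m(X) = -4*X²/5 (m(X) = -(X + X)*(X + X)/5 = -2*X*2*X/5 = -4*X²/5)
m(-10)*(57 - 1*0) = (-⅘*(-10)²)*(57 - 1*0) = (-⅘*100)*(57 + 0) = -80*57 = -4560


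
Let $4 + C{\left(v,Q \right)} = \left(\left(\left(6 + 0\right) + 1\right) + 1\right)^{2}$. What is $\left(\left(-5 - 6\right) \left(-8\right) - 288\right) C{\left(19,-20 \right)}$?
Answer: $-12000$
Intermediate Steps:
$C{\left(v,Q \right)} = 60$ ($C{\left(v,Q \right)} = -4 + \left(\left(\left(6 + 0\right) + 1\right) + 1\right)^{2} = -4 + \left(\left(6 + 1\right) + 1\right)^{2} = -4 + \left(7 + 1\right)^{2} = -4 + 8^{2} = -4 + 64 = 60$)
$\left(\left(-5 - 6\right) \left(-8\right) - 288\right) C{\left(19,-20 \right)} = \left(\left(-5 - 6\right) \left(-8\right) - 288\right) 60 = \left(\left(-11\right) \left(-8\right) - 288\right) 60 = \left(88 - 288\right) 60 = \left(-200\right) 60 = -12000$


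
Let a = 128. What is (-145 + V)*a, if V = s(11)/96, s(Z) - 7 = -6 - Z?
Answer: -55720/3 ≈ -18573.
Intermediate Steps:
s(Z) = 1 - Z (s(Z) = 7 + (-6 - Z) = 1 - Z)
V = -5/48 (V = (1 - 1*11)/96 = (1 - 11)*(1/96) = -10*1/96 = -5/48 ≈ -0.10417)
(-145 + V)*a = (-145 - 5/48)*128 = -6965/48*128 = -55720/3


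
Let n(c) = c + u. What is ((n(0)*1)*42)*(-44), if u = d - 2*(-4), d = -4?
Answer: -7392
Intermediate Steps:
u = 4 (u = -4 - 2*(-4) = -4 + 8 = 4)
n(c) = 4 + c (n(c) = c + 4 = 4 + c)
((n(0)*1)*42)*(-44) = (((4 + 0)*1)*42)*(-44) = ((4*1)*42)*(-44) = (4*42)*(-44) = 168*(-44) = -7392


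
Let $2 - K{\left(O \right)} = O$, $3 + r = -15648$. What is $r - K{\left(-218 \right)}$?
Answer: $-15871$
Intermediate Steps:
$r = -15651$ ($r = -3 - 15648 = -15651$)
$K{\left(O \right)} = 2 - O$
$r - K{\left(-218 \right)} = -15651 - \left(2 - -218\right) = -15651 - \left(2 + 218\right) = -15651 - 220 = -15871$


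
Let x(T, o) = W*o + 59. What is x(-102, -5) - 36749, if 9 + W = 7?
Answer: -36680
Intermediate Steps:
W = -2 (W = -9 + 7 = -2)
x(T, o) = 59 - 2*o (x(T, o) = -2*o + 59 = 59 - 2*o)
x(-102, -5) - 36749 = (59 - 2*(-5)) - 36749 = (59 + 10) - 36749 = 69 - 36749 = -36680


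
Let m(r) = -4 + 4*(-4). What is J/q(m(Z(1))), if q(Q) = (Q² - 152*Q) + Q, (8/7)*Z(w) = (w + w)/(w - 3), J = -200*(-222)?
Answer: 740/57 ≈ 12.982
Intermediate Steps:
J = 44400
Z(w) = 7*w/(4*(-3 + w)) (Z(w) = 7*((w + w)/(w - 3))/8 = 7*((2*w)/(-3 + w))/8 = 7*(2*w/(-3 + w))/8 = 7*w/(4*(-3 + w)))
m(r) = -20 (m(r) = -4 - 16 = -20)
q(Q) = Q² - 151*Q
J/q(m(Z(1))) = 44400/((-20*(-151 - 20))) = 44400/((-20*(-171))) = 44400/3420 = 44400*(1/3420) = 740/57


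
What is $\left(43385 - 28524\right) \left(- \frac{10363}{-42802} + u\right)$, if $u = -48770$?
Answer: $- \frac{31021493053397}{42802} \approx -7.2477 \cdot 10^{8}$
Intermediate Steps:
$\left(43385 - 28524\right) \left(- \frac{10363}{-42802} + u\right) = \left(43385 - 28524\right) \left(- \frac{10363}{-42802} - 48770\right) = 14861 \left(\left(-10363\right) \left(- \frac{1}{42802}\right) - 48770\right) = 14861 \left(\frac{10363}{42802} - 48770\right) = 14861 \left(- \frac{2087443177}{42802}\right) = - \frac{31021493053397}{42802}$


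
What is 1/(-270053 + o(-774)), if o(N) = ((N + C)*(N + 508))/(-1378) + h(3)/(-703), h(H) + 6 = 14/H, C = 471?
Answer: -1453101/392499272188 ≈ -3.7022e-6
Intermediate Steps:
h(H) = -6 + 14/H
o(N) = 4/2109 - (471 + N)*(508 + N)/1378 (o(N) = ((N + 471)*(N + 508))/(-1378) + (-6 + 14/3)/(-703) = ((471 + N)*(508 + N))*(-1/1378) + (-6 + 14*(⅓))*(-1/703) = -(471 + N)*(508 + N)/1378 + (-6 + 14/3)*(-1/703) = -(471 + N)*(508 + N)/1378 - 4/3*(-1/703) = -(471 + N)*(508 + N)/1378 + 4/2109 = 4/2109 - (471 + N)*(508 + N)/1378)
1/(-270053 + o(-774)) = 1/(-270053 + (-252305350/1453101 - 979/1378*(-774) - 1/1378*(-774)²)) = 1/(-270053 + (-252305350/1453101 + 378873/689 - 1/1378*599076)) = 1/(-270053 + (-252305350/1453101 + 378873/689 - 299538/689)) = 1/(-270053 - 84987835/1453101) = 1/(-392499272188/1453101) = -1453101/392499272188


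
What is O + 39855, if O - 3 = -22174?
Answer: 17684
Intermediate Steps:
O = -22171 (O = 3 - 22174 = -22171)
O + 39855 = -22171 + 39855 = 17684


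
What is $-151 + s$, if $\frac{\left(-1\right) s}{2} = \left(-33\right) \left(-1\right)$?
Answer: $-217$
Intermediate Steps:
$s = -66$ ($s = - 2 \left(\left(-33\right) \left(-1\right)\right) = \left(-2\right) 33 = -66$)
$-151 + s = -151 - 66 = -217$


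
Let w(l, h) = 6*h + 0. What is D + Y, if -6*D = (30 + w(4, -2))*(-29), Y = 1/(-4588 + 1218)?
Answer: 293189/3370 ≈ 87.000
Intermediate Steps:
w(l, h) = 6*h
Y = -1/3370 (Y = 1/(-3370) = -1/3370 ≈ -0.00029674)
D = 87 (D = -(30 + 6*(-2))*(-29)/6 = -(30 - 12)*(-29)/6 = -3*(-29) = -⅙*(-522) = 87)
D + Y = 87 - 1/3370 = 293189/3370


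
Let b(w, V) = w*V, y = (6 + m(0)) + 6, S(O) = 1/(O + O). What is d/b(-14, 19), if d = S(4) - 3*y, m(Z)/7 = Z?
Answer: 41/304 ≈ 0.13487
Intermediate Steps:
S(O) = 1/(2*O)
m(Z) = 7*Z
y = 12 (y = (6 + 7*0) + 6 = (6 + 0) + 6 = 6 + 6 = 12)
d = -287/8 (d = (½)/4 - 3*12 = (½)*(¼) - 36 = ⅛ - 36 = -287/8 ≈ -35.875)
b(w, V) = V*w
d/b(-14, 19) = -287/(8*(19*(-14))) = -287/8/(-266) = -287/8*(-1/266) = 41/304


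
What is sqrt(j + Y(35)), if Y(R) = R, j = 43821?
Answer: 4*sqrt(2741) ≈ 209.42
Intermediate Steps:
sqrt(j + Y(35)) = sqrt(43821 + 35) = sqrt(43856) = 4*sqrt(2741)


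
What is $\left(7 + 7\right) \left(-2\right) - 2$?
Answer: $-30$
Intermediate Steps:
$\left(7 + 7\right) \left(-2\right) - 2 = 14 \left(-2\right) - 2 = -28 - 2 = -30$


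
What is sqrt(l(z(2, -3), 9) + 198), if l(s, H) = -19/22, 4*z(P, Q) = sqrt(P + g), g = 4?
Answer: sqrt(95414)/22 ≈ 14.041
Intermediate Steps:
z(P, Q) = sqrt(4 + P)/4 (z(P, Q) = sqrt(P + 4)/4 = sqrt(4 + P)/4)
l(s, H) = -19/22 (l(s, H) = -19*1/22 = -19/22)
sqrt(l(z(2, -3), 9) + 198) = sqrt(-19/22 + 198) = sqrt(4337/22) = sqrt(95414)/22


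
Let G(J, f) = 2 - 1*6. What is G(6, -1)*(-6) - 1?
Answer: 23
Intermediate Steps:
G(J, f) = -4 (G(J, f) = 2 - 6 = -4)
G(6, -1)*(-6) - 1 = -4*(-6) - 1 = 24 - 1 = 23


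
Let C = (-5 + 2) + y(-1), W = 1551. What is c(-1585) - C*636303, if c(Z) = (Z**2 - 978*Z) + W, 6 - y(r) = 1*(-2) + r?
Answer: 246088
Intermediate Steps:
y(r) = 8 - r (y(r) = 6 - (1*(-2) + r) = 6 - (-2 + r) = 6 + (2 - r) = 8 - r)
c(Z) = 1551 + Z**2 - 978*Z (c(Z) = (Z**2 - 978*Z) + 1551 = 1551 + Z**2 - 978*Z)
C = 6 (C = (-5 + 2) + (8 - 1*(-1)) = -3 + (8 + 1) = -3 + 9 = 6)
c(-1585) - C*636303 = (1551 + (-1585)**2 - 978*(-1585)) - 6*636303 = (1551 + 2512225 + 1550130) - 1*3817818 = 4063906 - 3817818 = 246088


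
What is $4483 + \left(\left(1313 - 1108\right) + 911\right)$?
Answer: $5599$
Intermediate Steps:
$4483 + \left(\left(1313 - 1108\right) + 911\right) = 4483 + \left(205 + 911\right) = 4483 + 1116 = 5599$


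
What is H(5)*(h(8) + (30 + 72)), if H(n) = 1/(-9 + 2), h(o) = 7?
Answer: -109/7 ≈ -15.571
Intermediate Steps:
H(n) = -⅐ (H(n) = 1/(-7) = -⅐)
H(5)*(h(8) + (30 + 72)) = -(7 + (30 + 72))/7 = -(7 + 102)/7 = -⅐*109 = -109/7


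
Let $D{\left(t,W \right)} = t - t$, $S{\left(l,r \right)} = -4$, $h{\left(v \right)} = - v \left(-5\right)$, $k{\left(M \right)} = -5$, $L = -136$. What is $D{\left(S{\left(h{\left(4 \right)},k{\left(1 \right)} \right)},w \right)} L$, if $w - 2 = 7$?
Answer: $0$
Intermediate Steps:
$w = 9$ ($w = 2 + 7 = 9$)
$h{\left(v \right)} = 5 v$
$D{\left(t,W \right)} = 0$
$D{\left(S{\left(h{\left(4 \right)},k{\left(1 \right)} \right)},w \right)} L = 0 \left(-136\right) = 0$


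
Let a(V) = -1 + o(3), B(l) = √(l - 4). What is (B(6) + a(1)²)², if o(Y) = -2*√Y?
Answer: (√2 + (1 + 2*√3)²)² ≈ 455.50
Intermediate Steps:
B(l) = √(-4 + l)
a(V) = -1 - 2*√3
(B(6) + a(1)²)² = (√(-4 + 6) + (-1 - 2*√3)²)² = (√2 + (-1 - 2*√3)²)²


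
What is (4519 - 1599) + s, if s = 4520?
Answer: 7440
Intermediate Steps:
(4519 - 1599) + s = (4519 - 1599) + 4520 = 2920 + 4520 = 7440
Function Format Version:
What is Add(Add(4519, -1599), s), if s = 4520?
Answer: 7440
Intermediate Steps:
Add(Add(4519, -1599), s) = Add(Add(4519, -1599), 4520) = Add(2920, 4520) = 7440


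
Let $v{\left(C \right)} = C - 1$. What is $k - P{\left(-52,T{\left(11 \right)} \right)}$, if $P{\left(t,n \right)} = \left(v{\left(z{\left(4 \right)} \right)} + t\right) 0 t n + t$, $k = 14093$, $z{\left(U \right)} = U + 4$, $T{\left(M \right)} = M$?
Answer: $14145$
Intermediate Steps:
$z{\left(U \right)} = 4 + U$
$v{\left(C \right)} = -1 + C$
$P{\left(t,n \right)} = t$ ($P{\left(t,n \right)} = \left(\left(-1 + \left(4 + 4\right)\right) + t\right) 0 t n + t = \left(\left(-1 + 8\right) + t\right) 0 t n + t = \left(7 + t\right) 0 t n + t = 0 t n + t = 0 n + t = 0 + t = t$)
$k - P{\left(-52,T{\left(11 \right)} \right)} = 14093 - -52 = 14093 + 52 = 14145$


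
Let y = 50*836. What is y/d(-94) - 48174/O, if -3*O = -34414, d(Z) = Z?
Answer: -363022567/808729 ≈ -448.88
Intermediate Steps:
O = 34414/3 (O = -⅓*(-34414) = 34414/3 ≈ 11471.)
y = 41800
y/d(-94) - 48174/O = 41800/(-94) - 48174/34414/3 = 41800*(-1/94) - 48174*3/34414 = -20900/47 - 72261/17207 = -363022567/808729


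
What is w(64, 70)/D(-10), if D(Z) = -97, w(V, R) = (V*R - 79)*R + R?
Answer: -308140/97 ≈ -3176.7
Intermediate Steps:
w(V, R) = R + R*(-79 + R*V) (w(V, R) = (R*V - 79)*R + R = (-79 + R*V)*R + R = R*(-79 + R*V) + R = R + R*(-79 + R*V))
w(64, 70)/D(-10) = (70*(-78 + 70*64))/(-97) = (70*(-78 + 4480))*(-1/97) = (70*4402)*(-1/97) = 308140*(-1/97) = -308140/97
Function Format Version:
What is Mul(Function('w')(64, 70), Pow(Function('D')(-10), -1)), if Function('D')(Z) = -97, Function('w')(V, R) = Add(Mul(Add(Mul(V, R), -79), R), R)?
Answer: Rational(-308140, 97) ≈ -3176.7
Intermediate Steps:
Function('w')(V, R) = Add(R, Mul(R, Add(-79, Mul(R, V)))) (Function('w')(V, R) = Add(Mul(Add(Mul(R, V), -79), R), R) = Add(Mul(Add(-79, Mul(R, V)), R), R) = Add(Mul(R, Add(-79, Mul(R, V))), R) = Add(R, Mul(R, Add(-79, Mul(R, V)))))
Mul(Function('w')(64, 70), Pow(Function('D')(-10), -1)) = Mul(Mul(70, Add(-78, Mul(70, 64))), Pow(-97, -1)) = Mul(Mul(70, Add(-78, 4480)), Rational(-1, 97)) = Mul(Mul(70, 4402), Rational(-1, 97)) = Mul(308140, Rational(-1, 97)) = Rational(-308140, 97)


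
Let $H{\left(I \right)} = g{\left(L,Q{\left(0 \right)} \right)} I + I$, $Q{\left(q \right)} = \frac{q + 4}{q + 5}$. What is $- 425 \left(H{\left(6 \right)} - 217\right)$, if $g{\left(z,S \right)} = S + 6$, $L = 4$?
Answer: $72335$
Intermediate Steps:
$Q{\left(q \right)} = \frac{4 + q}{5 + q}$
$g{\left(z,S \right)} = 6 + S$
$H{\left(I \right)} = \frac{39 I}{5}$ ($H{\left(I \right)} = \left(6 + \frac{4 + 0}{5 + 0}\right) I + I = \left(6 + \frac{1}{5} \cdot 4\right) I + I = \left(6 + \frac{4}{5}\right) I + I = \frac{34 I}{5} + I = \frac{39 I}{5}$)
$- 425 \left(H{\left(6 \right)} - 217\right) = - 425 \left(\frac{39}{5} \cdot 6 - 217\right) = - 425 \left(\frac{234}{5} - 217\right) = \left(-425\right) \left(- \frac{851}{5}\right) = 72335$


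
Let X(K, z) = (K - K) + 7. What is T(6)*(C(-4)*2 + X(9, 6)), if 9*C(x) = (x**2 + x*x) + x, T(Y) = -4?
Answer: -476/9 ≈ -52.889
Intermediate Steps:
C(x) = x/9 + 2*x**2/9 (C(x) = ((x**2 + x*x) + x)/9 = ((x**2 + x**2) + x)/9 = (2*x**2 + x)/9 = (x + 2*x**2)/9 = x/9 + 2*x**2/9)
X(K, z) = 7 (X(K, z) = 0 + 7 = 7)
T(6)*(C(-4)*2 + X(9, 6)) = -4*(((1/9)*(-4)*(1 + 2*(-4)))*2 + 7) = -4*(((1/9)*(-4)*(1 - 8))*2 + 7) = -4*(((1/9)*(-4)*(-7))*2 + 7) = -4*((28/9)*2 + 7) = -4*(56/9 + 7) = -4*119/9 = -476/9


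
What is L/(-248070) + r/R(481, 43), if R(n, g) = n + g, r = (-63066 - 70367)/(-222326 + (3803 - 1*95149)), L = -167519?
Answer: 13783607541371/20386904616480 ≈ 0.67610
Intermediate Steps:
r = 133433/313672 (r = -133433/(-222326 + (3803 - 95149)) = -133433/(-222326 - 91346) = -133433/(-313672) = -133433*(-1/313672) = 133433/313672 ≈ 0.42539)
R(n, g) = g + n
L/(-248070) + r/R(481, 43) = -167519/(-248070) + 133433/(313672*(43 + 481)) = -167519*(-1/248070) + (133433/313672)/524 = 167519/248070 + (133433/313672)*(1/524) = 167519/248070 + 133433/164364128 = 13783607541371/20386904616480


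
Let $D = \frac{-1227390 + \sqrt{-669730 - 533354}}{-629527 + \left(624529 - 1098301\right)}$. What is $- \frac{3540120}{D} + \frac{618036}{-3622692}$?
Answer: $- \frac{10050356937386576168908}{3158298557342451} - \frac{162742118995 i \sqrt{33419}}{10461718161} \approx -3.1822 \cdot 10^{6} - 2843.8 i$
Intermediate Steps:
$D = \frac{1227390}{1103299} - \frac{6 i \sqrt{33419}}{1103299}$ ($D = \frac{-1227390 + \sqrt{-1203084}}{-629527 - 473772} = \frac{-1227390 + 6 i \sqrt{33419}}{-1103299} = \left(-1227390 + 6 i \sqrt{33419}\right) \left(- \frac{1}{1103299}\right) = \frac{1227390}{1103299} - \frac{6 i \sqrt{33419}}{1103299} \approx 1.1125 - 0.00099416 i$)
$- \frac{3540120}{D} + \frac{618036}{-3622692} = - \frac{3540120}{\frac{1227390}{1103299} - \frac{6 i \sqrt{33419}}{1103299}} + \frac{618036}{-3622692} = - \frac{3540120}{\frac{1227390}{1103299} - \frac{6 i \sqrt{33419}}{1103299}} + 618036 \left(- \frac{1}{3622692}\right) = - \frac{3540120}{\frac{1227390}{1103299} - \frac{6 i \sqrt{33419}}{1103299}} - \frac{51503}{301891} = - \frac{51503}{301891} - \frac{3540120}{\frac{1227390}{1103299} - \frac{6 i \sqrt{33419}}{1103299}}$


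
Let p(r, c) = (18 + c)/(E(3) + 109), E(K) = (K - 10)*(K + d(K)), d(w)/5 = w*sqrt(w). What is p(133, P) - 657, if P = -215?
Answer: -16625131/25331 + 20685*sqrt(3)/25331 ≈ -654.90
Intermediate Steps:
d(w) = 5*w**(3/2) (d(w) = 5*(w*sqrt(w)) = 5*w**(3/2))
E(K) = (-10 + K)*(K + 5*K**(3/2)) (E(K) = (K - 10)*(K + 5*K**(3/2)) = (-10 + K)*(K + 5*K**(3/2)))
p(r, c) = (18 + c)/(88 - 105*sqrt(3)) (p(r, c) = (18 + c)/((3**2 - 150*sqrt(3) - 10*3 + 5*3**(5/2)) + 109) = (18 + c)/((9 - 150*sqrt(3) - 30 + 5*(9*sqrt(3))) + 109) = (18 + c)/((9 - 150*sqrt(3) - 30 + 45*sqrt(3)) + 109) = (18 + c)/((-21 - 105*sqrt(3)) + 109) = (18 + c)/(88 - 105*sqrt(3)))
p(133, P) - 657 = (18 - 215)/(88 - 105*sqrt(3)) - 657 = -197/(88 - 105*sqrt(3)) - 657 = -657 - 197/(88 - 105*sqrt(3))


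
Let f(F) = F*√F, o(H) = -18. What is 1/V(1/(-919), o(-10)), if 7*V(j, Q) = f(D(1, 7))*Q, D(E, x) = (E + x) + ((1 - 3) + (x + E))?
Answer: -√14/504 ≈ -0.0074239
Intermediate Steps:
D(E, x) = -2 + 2*E + 2*x (D(E, x) = (E + x) + (-2 + (E + x)) = (E + x) + (-2 + E + x) = -2 + 2*E + 2*x)
f(F) = F^(3/2)
V(j, Q) = 2*Q*√14 (V(j, Q) = ((-2 + 2*1 + 2*7)^(3/2)*Q)/7 = ((-2 + 2 + 14)^(3/2)*Q)/7 = (14^(3/2)*Q)/7 = ((14*√14)*Q)/7 = (14*Q*√14)/7 = 2*Q*√14)
1/V(1/(-919), o(-10)) = 1/(2*(-18)*√14) = 1/(-36*√14) = -√14/504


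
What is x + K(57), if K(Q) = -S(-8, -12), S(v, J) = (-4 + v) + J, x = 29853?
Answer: 29877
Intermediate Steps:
S(v, J) = -4 + J + v
K(Q) = 24 (K(Q) = -(-4 - 12 - 8) = -1*(-24) = 24)
x + K(57) = 29853 + 24 = 29877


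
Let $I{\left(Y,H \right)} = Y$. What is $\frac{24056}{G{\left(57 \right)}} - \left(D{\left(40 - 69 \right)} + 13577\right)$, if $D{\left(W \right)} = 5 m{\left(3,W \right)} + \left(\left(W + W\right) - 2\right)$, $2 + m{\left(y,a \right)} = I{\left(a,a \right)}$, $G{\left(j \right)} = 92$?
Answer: $- \frac{301312}{23} \approx -13101.0$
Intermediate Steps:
$m{\left(y,a \right)} = -2 + a$
$D{\left(W \right)} = -12 + 7 W$ ($D{\left(W \right)} = 5 \left(-2 + W\right) + \left(\left(W + W\right) - 2\right) = \left(-10 + 5 W\right) + \left(2 W - 2\right) = \left(-10 + 5 W\right) + \left(-2 + 2 W\right) = -12 + 7 W$)
$\frac{24056}{G{\left(57 \right)}} - \left(D{\left(40 - 69 \right)} + 13577\right) = \frac{24056}{92} - \left(\left(-12 + 7 \left(40 - 69\right)\right) + 13577\right) = 24056 \cdot \frac{1}{92} - \left(\left(-12 + 7 \left(40 - 69\right)\right) + 13577\right) = \frac{6014}{23} - \left(\left(-12 + 7 \left(-29\right)\right) + 13577\right) = \frac{6014}{23} - \left(\left(-12 - 203\right) + 13577\right) = \frac{6014}{23} - \left(-215 + 13577\right) = \frac{6014}{23} - 13362 = - \frac{301312}{23}$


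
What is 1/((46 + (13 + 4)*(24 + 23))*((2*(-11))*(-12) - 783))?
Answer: -1/438555 ≈ -2.2802e-6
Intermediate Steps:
1/((46 + (13 + 4)*(24 + 23))*((2*(-11))*(-12) - 783)) = 1/((46 + 17*47)*(-22*(-12) - 783)) = 1/((46 + 799)*(264 - 783)) = 1/(845*(-519)) = (1/845)*(-1/519) = -1/438555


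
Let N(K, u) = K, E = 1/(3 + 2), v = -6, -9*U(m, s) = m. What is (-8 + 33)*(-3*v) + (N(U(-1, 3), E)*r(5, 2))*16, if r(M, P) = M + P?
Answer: 4162/9 ≈ 462.44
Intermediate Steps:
U(m, s) = -m/9
E = ⅕ (E = 1/5 = ⅕ ≈ 0.20000)
(-8 + 33)*(-3*v) + (N(U(-1, 3), E)*r(5, 2))*16 = (-8 + 33)*(-3*(-6)) + ((-⅑*(-1))*(5 + 2))*16 = 25*18 + ((⅑)*7)*16 = 450 + (7/9)*16 = 450 + 112/9 = 4162/9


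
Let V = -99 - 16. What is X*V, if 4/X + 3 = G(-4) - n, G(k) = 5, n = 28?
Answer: 230/13 ≈ 17.692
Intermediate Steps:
V = -115
X = -2/13 (X = 4/(-3 + (5 - 1*28)) = 4/(-3 + (5 - 28)) = 4/(-3 - 23) = 4/(-26) = 4*(-1/26) = -2/13 ≈ -0.15385)
X*V = -2/13*(-115) = 230/13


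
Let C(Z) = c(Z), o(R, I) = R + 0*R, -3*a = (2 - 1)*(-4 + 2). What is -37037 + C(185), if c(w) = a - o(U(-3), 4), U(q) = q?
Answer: -111100/3 ≈ -37033.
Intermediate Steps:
a = ⅔ (a = -(2 - 1)*(-4 + 2)/3 = -(-2)/3 = -⅓*(-2) = ⅔ ≈ 0.66667)
o(R, I) = R (o(R, I) = R + 0 = R)
c(w) = 11/3 (c(w) = ⅔ - 1*(-3) = ⅔ + 3 = 11/3)
C(Z) = 11/3
-37037 + C(185) = -37037 + 11/3 = -111100/3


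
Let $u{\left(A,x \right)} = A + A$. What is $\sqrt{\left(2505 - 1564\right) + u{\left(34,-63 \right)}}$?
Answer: $\sqrt{1009} \approx 31.765$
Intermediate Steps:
$u{\left(A,x \right)} = 2 A$
$\sqrt{\left(2505 - 1564\right) + u{\left(34,-63 \right)}} = \sqrt{\left(2505 - 1564\right) + 2 \cdot 34} = \sqrt{\left(2505 - 1564\right) + 68} = \sqrt{941 + 68} = \sqrt{1009}$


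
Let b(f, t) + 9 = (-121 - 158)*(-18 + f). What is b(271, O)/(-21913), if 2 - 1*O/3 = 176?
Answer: 70596/21913 ≈ 3.2216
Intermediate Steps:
O = -522 (O = 6 - 3*176 = 6 - 528 = -522)
b(f, t) = 5013 - 279*f (b(f, t) = -9 + (-121 - 158)*(-18 + f) = -9 - 279*(-18 + f) = -9 + (5022 - 279*f) = 5013 - 279*f)
b(271, O)/(-21913) = (5013 - 279*271)/(-21913) = (5013 - 75609)*(-1/21913) = -70596*(-1/21913) = 70596/21913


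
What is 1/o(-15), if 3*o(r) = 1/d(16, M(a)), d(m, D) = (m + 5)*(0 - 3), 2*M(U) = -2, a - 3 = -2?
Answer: -189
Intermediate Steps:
a = 1 (a = 3 - 2 = 1)
M(U) = -1 (M(U) = (½)*(-2) = -1)
d(m, D) = -15 - 3*m (d(m, D) = (5 + m)*(-3) = -15 - 3*m)
o(r) = -1/189 (o(r) = 1/(3*(-15 - 3*16)) = 1/(3*(-15 - 48)) = (⅓)/(-63) = (⅓)*(-1/63) = -1/189)
1/o(-15) = 1/(-1/189) = -189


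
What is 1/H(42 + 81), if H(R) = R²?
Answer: 1/15129 ≈ 6.6098e-5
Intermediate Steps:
1/H(42 + 81) = 1/((42 + 81)²) = 1/(123²) = 1/15129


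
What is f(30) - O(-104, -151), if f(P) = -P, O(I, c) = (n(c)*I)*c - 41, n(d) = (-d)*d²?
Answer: -54068102493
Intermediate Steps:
n(d) = -d³
O(I, c) = -41 - I*c⁴ (O(I, c) = ((-c³)*I)*c - 41 = (-I*c³)*c - 41 = -I*c⁴ - 41 = -41 - I*c⁴)
f(30) - O(-104, -151) = -1*30 - (-41 - 1*(-104)*(-151)⁴) = -30 - (-41 - 1*(-104)*519885601) = -30 - (-41 + 54068102504) = -30 - 1*54068102463 = -30 - 54068102463 = -54068102493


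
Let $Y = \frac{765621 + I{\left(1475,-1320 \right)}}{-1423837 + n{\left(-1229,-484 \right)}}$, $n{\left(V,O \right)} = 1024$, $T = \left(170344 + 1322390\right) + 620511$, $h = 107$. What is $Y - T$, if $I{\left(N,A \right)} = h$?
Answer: $- \frac{3006753223913}{1422813} \approx -2.1132 \cdot 10^{6}$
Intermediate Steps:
$I{\left(N,A \right)} = 107$
$T = 2113245$ ($T = 1492734 + 620511 = 2113245$)
$Y = - \frac{765728}{1422813}$ ($Y = \frac{765621 + 107}{-1423837 + 1024} = \frac{765728}{-1422813} = 765728 \left(- \frac{1}{1422813}\right) = - \frac{765728}{1422813} \approx -0.53818$)
$Y - T = - \frac{765728}{1422813} - 2113245 = - \frac{3006753223913}{1422813}$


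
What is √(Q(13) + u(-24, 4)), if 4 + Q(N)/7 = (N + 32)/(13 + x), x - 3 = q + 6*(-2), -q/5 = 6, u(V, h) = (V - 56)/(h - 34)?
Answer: I*√227838/78 ≈ 6.1195*I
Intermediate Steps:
u(V, h) = (-56 + V)/(-34 + h)
q = -30 (q = -5*6 = -30)
x = -39 (x = 3 + (-30 + 6*(-2)) = 3 + (-30 - 12) = 3 - 42 = -39)
Q(N) = -476/13 - 7*N/26 (Q(N) = -28 + 7*((N + 32)/(13 - 39)) = -28 + 7*((32 + N)/(-26)) = -28 + 7*((32 + N)*(-1/26)) = -28 + 7*(-16/13 - N/26) = -28 + (-112/13 - 7*N/26) = -476/13 - 7*N/26)
√(Q(13) + u(-24, 4)) = √((-476/13 - 7/26*13) + (-56 - 24)/(-34 + 4)) = √((-476/13 - 7/2) - 80/(-30)) = √(-1043/26 - 1/30*(-80)) = √(-1043/26 + 8/3) = √(-2921/78) = I*√227838/78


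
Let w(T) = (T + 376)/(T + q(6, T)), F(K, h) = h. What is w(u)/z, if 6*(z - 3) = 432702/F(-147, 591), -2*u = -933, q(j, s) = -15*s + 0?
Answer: -66389/64343412 ≈ -0.0010318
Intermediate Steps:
q(j, s) = -15*s
u = 933/2 (u = -½*(-933) = 933/2 ≈ 466.50)
w(T) = -(376 + T)/(14*T) (w(T) = (T + 376)/(T - 15*T) = (376 + T)/((-14*T)) = (376 + T)*(-1/(14*T)) = -(376 + T)/(14*T))
z = 24630/197 (z = 3 + (432702/591)/6 = 3 + (432702*(1/591))/6 = 3 + (⅙)*(144234/197) = 3 + 24039/197 = 24630/197 ≈ 125.03)
w(u)/z = ((-376 - 1*933/2)/(14*(933/2)))/(24630/197) = ((1/14)*(2/933)*(-376 - 933/2))*(197/24630) = ((1/14)*(2/933)*(-1685/2))*(197/24630) = -1685/13062*197/24630 = -66389/64343412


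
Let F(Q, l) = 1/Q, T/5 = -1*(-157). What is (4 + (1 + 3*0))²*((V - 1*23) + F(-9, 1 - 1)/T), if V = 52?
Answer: 1024420/1413 ≈ 725.00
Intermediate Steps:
T = 785 (T = 5*(-1*(-157)) = 5*157 = 785)
(4 + (1 + 3*0))²*((V - 1*23) + F(-9, 1 - 1)/T) = (4 + (1 + 3*0))²*((52 - 1*23) + 1/(-9*785)) = (4 + (1 + 0))²*((52 - 23) - ⅑*1/785) = (4 + 1)²*(29 - 1/7065) = 5²*(204884/7065) = 25*(204884/7065) = 1024420/1413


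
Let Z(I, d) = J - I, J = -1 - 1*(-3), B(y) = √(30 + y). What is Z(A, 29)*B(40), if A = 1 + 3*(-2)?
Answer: 7*√70 ≈ 58.566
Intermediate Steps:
J = 2 (J = -1 + 3 = 2)
A = -5 (A = 1 - 6 = -5)
Z(I, d) = 2 - I
Z(A, 29)*B(40) = (2 - 1*(-5))*√(30 + 40) = (2 + 5)*√70 = 7*√70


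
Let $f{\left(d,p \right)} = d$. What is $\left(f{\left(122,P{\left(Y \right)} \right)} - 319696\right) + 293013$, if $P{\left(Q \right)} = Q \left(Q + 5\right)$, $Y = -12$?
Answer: $-26561$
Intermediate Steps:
$P{\left(Q \right)} = Q \left(5 + Q\right)$
$\left(f{\left(122,P{\left(Y \right)} \right)} - 319696\right) + 293013 = \left(122 - 319696\right) + 293013 = -319574 + 293013 = -26561$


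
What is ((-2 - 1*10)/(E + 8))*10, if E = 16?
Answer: -5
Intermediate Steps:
((-2 - 1*10)/(E + 8))*10 = ((-2 - 1*10)/(16 + 8))*10 = ((-2 - 10)/24)*10 = ((1/24)*(-12))*10 = -1/2*10 = -5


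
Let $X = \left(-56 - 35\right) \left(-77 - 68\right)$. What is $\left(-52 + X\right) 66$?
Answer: $867438$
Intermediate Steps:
$X = 13195$ ($X = \left(-91\right) \left(-145\right) = 13195$)
$\left(-52 + X\right) 66 = \left(-52 + 13195\right) 66 = 13143 \cdot 66 = 867438$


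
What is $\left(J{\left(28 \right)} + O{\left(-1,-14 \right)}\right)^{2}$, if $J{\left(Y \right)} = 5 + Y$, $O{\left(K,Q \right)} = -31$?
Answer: $4$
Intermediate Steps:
$\left(J{\left(28 \right)} + O{\left(-1,-14 \right)}\right)^{2} = \left(\left(5 + 28\right) - 31\right)^{2} = \left(33 - 31\right)^{2} = 2^{2} = 4$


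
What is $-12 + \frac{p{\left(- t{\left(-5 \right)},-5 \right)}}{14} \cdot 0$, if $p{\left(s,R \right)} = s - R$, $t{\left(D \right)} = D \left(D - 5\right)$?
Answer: $-12$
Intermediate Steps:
$t{\left(D \right)} = D \left(-5 + D\right)$
$-12 + \frac{p{\left(- t{\left(-5 \right)},-5 \right)}}{14} \cdot 0 = -12 + \frac{- \left(-5\right) \left(-5 - 5\right) - -5}{14} \cdot 0 = -12 + \left(- \left(-5\right) \left(-10\right) + 5\right) \frac{1}{14} \cdot 0 = -12 + \left(\left(-1\right) 50 + 5\right) \frac{1}{14} \cdot 0 = -12 + \left(-50 + 5\right) \frac{1}{14} \cdot 0 = -12 + \left(-45\right) \frac{1}{14} \cdot 0 = -12 - 0 = -12 + 0 = -12$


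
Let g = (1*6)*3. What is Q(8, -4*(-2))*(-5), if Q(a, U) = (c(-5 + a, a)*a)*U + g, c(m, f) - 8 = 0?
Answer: -2650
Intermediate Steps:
c(m, f) = 8 (c(m, f) = 8 + 0 = 8)
g = 18 (g = 6*3 = 18)
Q(a, U) = 18 + 8*U*a (Q(a, U) = (8*a)*U + 18 = 8*U*a + 18 = 18 + 8*U*a)
Q(8, -4*(-2))*(-5) = (18 + 8*(-4*(-2))*8)*(-5) = (18 + 8*8*8)*(-5) = (18 + 512)*(-5) = 530*(-5) = -2650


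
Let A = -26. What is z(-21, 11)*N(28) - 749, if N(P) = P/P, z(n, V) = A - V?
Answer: -786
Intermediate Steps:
z(n, V) = -26 - V
N(P) = 1
z(-21, 11)*N(28) - 749 = (-26 - 1*11)*1 - 749 = (-26 - 11)*1 - 749 = -37*1 - 749 = -37 - 749 = -786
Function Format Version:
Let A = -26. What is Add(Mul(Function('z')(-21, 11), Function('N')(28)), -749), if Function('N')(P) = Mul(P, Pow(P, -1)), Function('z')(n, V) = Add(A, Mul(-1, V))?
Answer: -786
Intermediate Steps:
Function('z')(n, V) = Add(-26, Mul(-1, V))
Function('N')(P) = 1
Add(Mul(Function('z')(-21, 11), Function('N')(28)), -749) = Add(Mul(Add(-26, Mul(-1, 11)), 1), -749) = Add(Mul(Add(-26, -11), 1), -749) = Add(Mul(-37, 1), -749) = Add(-37, -749) = -786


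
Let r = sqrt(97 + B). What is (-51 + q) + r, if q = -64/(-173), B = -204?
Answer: -8759/173 + I*sqrt(107) ≈ -50.63 + 10.344*I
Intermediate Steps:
q = 64/173 (q = -64*(-1/173) = 64/173 ≈ 0.36994)
r = I*sqrt(107) (r = sqrt(97 - 204) = sqrt(-107) = I*sqrt(107) ≈ 10.344*I)
(-51 + q) + r = (-51 + 64/173) + I*sqrt(107) = -8759/173 + I*sqrt(107)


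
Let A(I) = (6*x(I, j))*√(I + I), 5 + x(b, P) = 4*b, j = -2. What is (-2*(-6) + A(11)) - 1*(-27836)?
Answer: 27848 + 234*√22 ≈ 28946.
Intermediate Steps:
x(b, P) = -5 + 4*b
A(I) = √2*√I*(-30 + 24*I) (A(I) = (6*(-5 + 4*I))*√(I + I) = (-30 + 24*I)*√(2*I) = (-30 + 24*I)*(√2*√I) = √2*√I*(-30 + 24*I))
(-2*(-6) + A(11)) - 1*(-27836) = (-2*(-6) + √2*√11*(-30 + 24*11)) - 1*(-27836) = (12 + √2*√11*(-30 + 264)) + 27836 = (12 + √2*√11*234) + 27836 = (12 + 234*√22) + 27836 = 27848 + 234*√22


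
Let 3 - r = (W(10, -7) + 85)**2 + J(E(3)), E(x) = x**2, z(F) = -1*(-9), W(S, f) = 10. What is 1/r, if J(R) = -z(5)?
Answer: -1/9013 ≈ -0.00011095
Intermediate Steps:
z(F) = 9
J(R) = -9 (J(R) = -1*9 = -9)
r = -9013 (r = 3 - ((10 + 85)**2 - 9) = 3 - (95**2 - 9) = 3 - (9025 - 9) = 3 - 1*9016 = 3 - 9016 = -9013)
1/r = 1/(-9013) = -1/9013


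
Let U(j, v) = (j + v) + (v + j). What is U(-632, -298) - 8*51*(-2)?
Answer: -1044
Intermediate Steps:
U(j, v) = 2*j + 2*v (U(j, v) = (j + v) + (j + v) = 2*j + 2*v)
U(-632, -298) - 8*51*(-2) = (2*(-632) + 2*(-298)) - 8*51*(-2) = (-1264 - 596) - 408*(-2) = -1860 - 1*(-816) = -1860 + 816 = -1044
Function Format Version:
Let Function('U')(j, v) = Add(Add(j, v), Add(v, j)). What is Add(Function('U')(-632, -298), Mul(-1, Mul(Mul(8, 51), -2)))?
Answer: -1044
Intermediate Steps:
Function('U')(j, v) = Add(Mul(2, j), Mul(2, v)) (Function('U')(j, v) = Add(Add(j, v), Add(j, v)) = Add(Mul(2, j), Mul(2, v)))
Add(Function('U')(-632, -298), Mul(-1, Mul(Mul(8, 51), -2))) = Add(Add(Mul(2, -632), Mul(2, -298)), Mul(-1, Mul(Mul(8, 51), -2))) = Add(Add(-1264, -596), Mul(-1, Mul(408, -2))) = Add(-1860, Mul(-1, -816)) = Add(-1860, 816) = -1044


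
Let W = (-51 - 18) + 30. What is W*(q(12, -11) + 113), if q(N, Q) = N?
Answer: -4875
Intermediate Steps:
W = -39 (W = -69 + 30 = -39)
W*(q(12, -11) + 113) = -39*(12 + 113) = -39*125 = -4875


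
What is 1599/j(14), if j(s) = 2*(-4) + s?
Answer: 533/2 ≈ 266.50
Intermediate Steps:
j(s) = -8 + s
1599/j(14) = 1599/(-8 + 14) = 1599/6 = 1599*(1/6) = 533/2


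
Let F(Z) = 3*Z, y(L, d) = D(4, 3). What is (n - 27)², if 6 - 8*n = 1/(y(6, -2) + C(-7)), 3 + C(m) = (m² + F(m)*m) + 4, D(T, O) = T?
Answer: 1781768521/2585664 ≈ 689.09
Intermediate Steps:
y(L, d) = 4
C(m) = 1 + 4*m² (C(m) = -3 + ((m² + (3*m)*m) + 4) = -3 + ((m² + 3*m²) + 4) = -3 + (4*m² + 4) = -3 + (4 + 4*m²) = 1 + 4*m²)
n = 1205/1608 (n = ¾ - 1/(8*(4 + (1 + 4*(-7)²))) = ¾ - 1/(8*(4 + (1 + 4*49))) = ¾ - 1/(8*(4 + (1 + 196))) = ¾ - 1/(8*(4 + 197)) = ¾ - ⅛/201 = ¾ - ⅛*1/201 = ¾ - 1/1608 = 1205/1608 ≈ 0.74938)
(n - 27)² = (1205/1608 - 27)² = (-42211/1608)² = 1781768521/2585664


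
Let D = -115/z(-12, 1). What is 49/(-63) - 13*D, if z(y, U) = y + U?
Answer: -13532/99 ≈ -136.69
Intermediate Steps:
z(y, U) = U + y
D = 115/11 (D = -115/(1 - 12) = -115/(-11) = -115*(-1/11) = 115/11 ≈ 10.455)
49/(-63) - 13*D = 49/(-63) - 13*115/11 = 49*(-1/63) - 1495/11 = -7/9 - 1495/11 = -13532/99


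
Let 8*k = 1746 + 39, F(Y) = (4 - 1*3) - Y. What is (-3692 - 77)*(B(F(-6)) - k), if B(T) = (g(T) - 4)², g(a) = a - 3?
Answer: 6727665/8 ≈ 8.4096e+5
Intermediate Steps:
F(Y) = 1 - Y (F(Y) = (4 - 3) - Y = 1 - Y)
g(a) = -3 + a
B(T) = (-7 + T)² (B(T) = ((-3 + T) - 4)² = (-7 + T)²)
k = 1785/8 (k = (1746 + 39)/8 = (⅛)*1785 = 1785/8 ≈ 223.13)
(-3692 - 77)*(B(F(-6)) - k) = (-3692 - 77)*((-7 + (1 - 1*(-6)))² - 1*1785/8) = -3769*((-7 + (1 + 6))² - 1785/8) = -3769*((-7 + 7)² - 1785/8) = -3769*(0² - 1785/8) = -3769*(0 - 1785/8) = -3769*(-1785/8) = 6727665/8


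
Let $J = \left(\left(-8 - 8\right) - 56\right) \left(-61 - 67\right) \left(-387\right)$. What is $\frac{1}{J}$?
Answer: $- \frac{1}{3566592} \approx -2.8038 \cdot 10^{-7}$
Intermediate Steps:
$J = -3566592$ ($J = \left(-16 - 56\right) \left(-128\right) \left(-387\right) = \left(-72\right) \left(-128\right) \left(-387\right) = 9216 \left(-387\right) = -3566592$)
$\frac{1}{J} = \frac{1}{-3566592} = - \frac{1}{3566592}$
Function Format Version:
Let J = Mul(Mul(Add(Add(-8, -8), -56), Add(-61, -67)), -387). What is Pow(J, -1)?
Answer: Rational(-1, 3566592) ≈ -2.8038e-7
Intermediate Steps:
J = -3566592 (J = Mul(Mul(Add(-16, -56), -128), -387) = Mul(Mul(-72, -128), -387) = Mul(9216, -387) = -3566592)
Pow(J, -1) = Pow(-3566592, -1) = Rational(-1, 3566592)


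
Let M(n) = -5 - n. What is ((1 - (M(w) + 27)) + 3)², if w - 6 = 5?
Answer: 49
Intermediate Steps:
w = 11 (w = 6 + 5 = 11)
((1 - (M(w) + 27)) + 3)² = ((1 - ((-5 - 1*11) + 27)) + 3)² = ((1 - ((-5 - 11) + 27)) + 3)² = ((1 - (-16 + 27)) + 3)² = ((1 - 1*11) + 3)² = ((1 - 11) + 3)² = (-10 + 3)² = (-7)² = 49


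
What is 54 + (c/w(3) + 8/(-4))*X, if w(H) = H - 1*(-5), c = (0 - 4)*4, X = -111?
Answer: 498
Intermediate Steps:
c = -16 (c = -4*4 = -16)
w(H) = 5 + H (w(H) = H + 5 = 5 + H)
54 + (c/w(3) + 8/(-4))*X = 54 + (-16/(5 + 3) + 8/(-4))*(-111) = 54 + (-16/8 + 8*(-¼))*(-111) = 54 + (-16*⅛ - 2)*(-111) = 54 + (-2 - 2)*(-111) = 54 - 4*(-111) = 54 + 444 = 498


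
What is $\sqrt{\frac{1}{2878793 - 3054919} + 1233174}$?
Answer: $\frac{\sqrt{38253511134942298}}{176126} \approx 1110.5$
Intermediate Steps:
$\sqrt{\frac{1}{2878793 - 3054919} + 1233174} = \sqrt{\frac{1}{-176126} + 1233174} = \sqrt{- \frac{1}{176126} + 1233174} = \sqrt{\frac{217194003923}{176126}} = \frac{\sqrt{38253511134942298}}{176126}$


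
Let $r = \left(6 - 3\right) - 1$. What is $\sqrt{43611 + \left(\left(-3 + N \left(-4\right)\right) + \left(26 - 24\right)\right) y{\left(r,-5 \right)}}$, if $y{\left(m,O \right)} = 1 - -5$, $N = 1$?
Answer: $\sqrt{43581} \approx 208.76$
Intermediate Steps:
$r = 2$ ($r = 3 - 1 = 2$)
$y{\left(m,O \right)} = 6$ ($y{\left(m,O \right)} = 1 + 5 = 6$)
$\sqrt{43611 + \left(\left(-3 + N \left(-4\right)\right) + \left(26 - 24\right)\right) y{\left(r,-5 \right)}} = \sqrt{43611 + \left(\left(-3 + 1 \left(-4\right)\right) + \left(26 - 24\right)\right) 6} = \sqrt{43611 + \left(\left(-3 - 4\right) + 2\right) 6} = \sqrt{43611 + \left(-7 + 2\right) 6} = \sqrt{43611 - 30} = \sqrt{43581}$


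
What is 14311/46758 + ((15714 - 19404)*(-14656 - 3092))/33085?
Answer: 612532102079/309397686 ≈ 1979.8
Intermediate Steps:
14311/46758 + ((15714 - 19404)*(-14656 - 3092))/33085 = 14311*(1/46758) - 3690*(-17748)*(1/33085) = 14311/46758 + 65490120*(1/33085) = 14311/46758 + 13098024/6617 = 612532102079/309397686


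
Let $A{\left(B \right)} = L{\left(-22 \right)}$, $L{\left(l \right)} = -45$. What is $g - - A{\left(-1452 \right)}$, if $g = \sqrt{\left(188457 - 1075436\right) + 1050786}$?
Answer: $-45 + 7 \sqrt{3343} \approx 359.73$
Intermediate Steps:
$A{\left(B \right)} = -45$
$g = 7 \sqrt{3343}$ ($g = \sqrt{-886979 + 1050786} = \sqrt{163807} = 7 \sqrt{3343} \approx 404.73$)
$g - - A{\left(-1452 \right)} = 7 \sqrt{3343} - \left(-1\right) \left(-45\right) = 7 \sqrt{3343} - 45 = -45 + 7 \sqrt{3343}$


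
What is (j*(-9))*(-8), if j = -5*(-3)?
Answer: 1080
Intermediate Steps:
j = 15
(j*(-9))*(-8) = (15*(-9))*(-8) = -135*(-8) = 1080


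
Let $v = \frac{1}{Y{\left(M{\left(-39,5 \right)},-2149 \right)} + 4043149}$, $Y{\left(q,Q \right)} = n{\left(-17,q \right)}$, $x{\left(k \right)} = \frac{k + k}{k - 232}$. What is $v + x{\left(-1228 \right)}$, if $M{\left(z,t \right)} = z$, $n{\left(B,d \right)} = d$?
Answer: $\frac{496493981}{295147030} \approx 1.6822$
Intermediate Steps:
$x{\left(k \right)} = \frac{2 k}{-232 + k}$
$Y{\left(q,Q \right)} = q$
$v = \frac{1}{4043110}$ ($v = \frac{1}{-39 + 4043149} = \frac{1}{4043110} \approx 2.4733 \cdot 10^{-7}$)
$v + x{\left(-1228 \right)} = \frac{1}{4043110} + 2 \left(-1228\right) \frac{1}{-232 - 1228} = \frac{1}{4043110} + 2 \left(-1228\right) \frac{1}{-1460} = \frac{1}{4043110} + 2 \left(-1228\right) \left(- \frac{1}{1460}\right) = \frac{1}{4043110} + \frac{614}{365} = \frac{496493981}{295147030}$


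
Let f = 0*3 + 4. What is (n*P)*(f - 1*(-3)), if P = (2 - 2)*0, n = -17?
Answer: 0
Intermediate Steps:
f = 4 (f = 0 + 4 = 4)
P = 0 (P = 0*0 = 0)
(n*P)*(f - 1*(-3)) = (-17*0)*(4 - 1*(-3)) = 0*(4 + 3) = 0*7 = 0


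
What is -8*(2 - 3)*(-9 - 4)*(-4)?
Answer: 416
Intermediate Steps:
-8*(2 - 3)*(-9 - 4)*(-4) = -(-8)*(-13)*(-4) = -8*13*(-4) = -104*(-4) = 416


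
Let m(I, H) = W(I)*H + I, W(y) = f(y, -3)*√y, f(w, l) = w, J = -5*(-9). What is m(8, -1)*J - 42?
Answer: 318 - 720*√2 ≈ -700.23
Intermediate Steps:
J = 45
W(y) = y^(3/2) (W(y) = y*√y = y^(3/2))
m(I, H) = I + H*I^(3/2) (m(I, H) = I^(3/2)*H + I = H*I^(3/2) + I = I + H*I^(3/2))
m(8, -1)*J - 42 = (8 - 8^(3/2))*45 - 42 = (8 - 16*√2)*45 - 42 = (360 - 720*√2) - 42 = 318 - 720*√2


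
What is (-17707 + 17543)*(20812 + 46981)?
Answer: -11118052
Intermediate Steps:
(-17707 + 17543)*(20812 + 46981) = -164*67793 = -11118052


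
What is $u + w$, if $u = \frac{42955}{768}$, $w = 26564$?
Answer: $\frac{20444107}{768} \approx 26620.0$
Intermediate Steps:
$u = \frac{42955}{768}$ ($u = 42955 \cdot \frac{1}{768} = \frac{42955}{768} \approx 55.931$)
$u + w = \frac{42955}{768} + 26564 = \frac{20444107}{768}$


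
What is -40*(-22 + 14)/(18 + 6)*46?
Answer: 1840/3 ≈ 613.33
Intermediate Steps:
-40*(-22 + 14)/(18 + 6)*46 = -(-320)/24*46 = -40*(-⅓)*46 = (40/3)*46 = 1840/3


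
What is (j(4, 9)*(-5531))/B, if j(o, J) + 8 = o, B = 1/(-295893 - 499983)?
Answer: -17607960624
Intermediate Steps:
B = -1/795876 (B = 1/(-795876) = -1/795876 ≈ -1.2565e-6)
j(o, J) = -8 + o
(j(4, 9)*(-5531))/B = ((-8 + 4)*(-5531))/(-1/795876) = -4*(-5531)*(-795876) = 22124*(-795876) = -17607960624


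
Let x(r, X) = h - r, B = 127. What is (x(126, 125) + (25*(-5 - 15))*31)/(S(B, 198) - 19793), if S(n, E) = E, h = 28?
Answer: 15598/19595 ≈ 0.79602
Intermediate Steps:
x(r, X) = 28 - r
(x(126, 125) + (25*(-5 - 15))*31)/(S(B, 198) - 19793) = ((28 - 1*126) + (25*(-5 - 15))*31)/(198 - 19793) = ((28 - 126) + (25*(-20))*31)/(-19595) = (-98 - 500*31)*(-1/19595) = (-98 - 15500)*(-1/19595) = -15598*(-1/19595) = 15598/19595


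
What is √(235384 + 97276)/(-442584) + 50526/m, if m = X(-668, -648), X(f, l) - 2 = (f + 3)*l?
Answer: 25263/215461 - √83165/221292 ≈ 0.11595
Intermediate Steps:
X(f, l) = 2 + l*(3 + f) (X(f, l) = 2 + (f + 3)*l = 2 + (3 + f)*l = 2 + l*(3 + f))
m = 430922 (m = 2 + 3*(-648) - 668*(-648) = 2 - 1944 + 432864 = 430922)
√(235384 + 97276)/(-442584) + 50526/m = √(235384 + 97276)/(-442584) + 50526/430922 = √332660*(-1/442584) + 50526*(1/430922) = (2*√83165)*(-1/442584) + 25263/215461 = -√83165/221292 + 25263/215461 = 25263/215461 - √83165/221292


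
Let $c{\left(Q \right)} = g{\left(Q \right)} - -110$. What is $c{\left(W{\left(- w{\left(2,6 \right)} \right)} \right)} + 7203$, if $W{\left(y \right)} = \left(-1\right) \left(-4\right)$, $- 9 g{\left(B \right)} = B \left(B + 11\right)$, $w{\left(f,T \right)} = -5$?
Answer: $\frac{21919}{3} \approx 7306.3$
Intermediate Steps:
$g{\left(B \right)} = - \frac{B \left(11 + B\right)}{9}$ ($g{\left(B \right)} = - \frac{B \left(B + 11\right)}{9} = - \frac{B \left(11 + B\right)}{9}$)
$W{\left(y \right)} = 4$
$c{\left(Q \right)} = 110 - \frac{Q \left(11 + Q\right)}{9}$ ($c{\left(Q \right)} = - \frac{Q \left(11 + Q\right)}{9} - -110 = - \frac{Q \left(11 + Q\right)}{9} + 110 = 110 - \frac{Q \left(11 + Q\right)}{9}$)
$c{\left(W{\left(- w{\left(2,6 \right)} \right)} \right)} + 7203 = \left(110 - \frac{4 \left(11 + 4\right)}{9}\right) + 7203 = \left(110 - \frac{4}{9} \cdot 15\right) + 7203 = \left(110 - \frac{20}{3}\right) + 7203 = \frac{310}{3} + 7203 = \frac{21919}{3}$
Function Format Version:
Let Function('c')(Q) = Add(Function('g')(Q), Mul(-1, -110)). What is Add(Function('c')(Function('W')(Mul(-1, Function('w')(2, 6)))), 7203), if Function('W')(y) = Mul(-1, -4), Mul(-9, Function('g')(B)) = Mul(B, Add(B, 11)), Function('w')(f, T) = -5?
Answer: Rational(21919, 3) ≈ 7306.3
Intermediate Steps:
Function('g')(B) = Mul(Rational(-1, 9), B, Add(11, B)) (Function('g')(B) = Mul(Rational(-1, 9), Mul(B, Add(B, 11))) = Mul(Rational(-1, 9), Mul(B, Add(11, B))) = Mul(Rational(-1, 9), B, Add(11, B)))
Function('W')(y) = 4
Function('c')(Q) = Add(110, Mul(Rational(-1, 9), Q, Add(11, Q))) (Function('c')(Q) = Add(Mul(Rational(-1, 9), Q, Add(11, Q)), Mul(-1, -110)) = Add(Mul(Rational(-1, 9), Q, Add(11, Q)), 110) = Add(110, Mul(Rational(-1, 9), Q, Add(11, Q))))
Add(Function('c')(Function('W')(Mul(-1, Function('w')(2, 6)))), 7203) = Add(Add(110, Mul(Rational(-1, 9), 4, Add(11, 4))), 7203) = Add(Add(110, Mul(Rational(-1, 9), 4, 15)), 7203) = Add(Add(110, Rational(-20, 3)), 7203) = Add(Rational(310, 3), 7203) = Rational(21919, 3)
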